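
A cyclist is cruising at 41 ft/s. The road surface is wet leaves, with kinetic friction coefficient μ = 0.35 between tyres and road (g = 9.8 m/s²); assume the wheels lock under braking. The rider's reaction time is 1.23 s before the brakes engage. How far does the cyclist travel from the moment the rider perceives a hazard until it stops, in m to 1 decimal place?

41 ft/s × 0.3048 = 12.4968 m/s.
a = μg = 0.35 × 9.8 = 3.430 m/s².
Reaction distance = v·t_r = 12.4968 × 1.23 = 15.371 m.
Braking distance = v²/(2a) = 12.4968² / (2 × 3.430) = 156.170 / 6.860 = 22.765 m.
Total = 15.371 + 22.765 = 38.136 m.

Total stopping distance ≈ 38.1 m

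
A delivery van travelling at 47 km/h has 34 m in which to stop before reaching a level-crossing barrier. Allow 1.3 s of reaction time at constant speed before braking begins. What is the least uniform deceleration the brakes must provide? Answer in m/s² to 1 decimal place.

47 km/h ÷ 3.6 = 13.0556 m/s.
Distance covered during reaction = 13.0556 × 1.3 = 16.972 m.
Distance available for braking: 34 − 16.972 = 17.028 m.
v² = 2a·d ⇒ a = v²/(2d) = 13.0556² / (2 × 17.028) = 170.449 / 34.056 = 5.0050 m/s².

Required deceleration ≈ 5.0 m/s²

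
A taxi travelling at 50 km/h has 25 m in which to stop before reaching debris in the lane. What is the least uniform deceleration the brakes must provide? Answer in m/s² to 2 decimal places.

Required deceleration ≈ 3.86 m/s²

50 km/h ÷ 3.6 = 13.8889 m/s.
v² = 2a·d ⇒ a = v²/(2d) = 13.8889² / (2 × 25.000) = 192.902 / 50.000 = 3.8580 m/s².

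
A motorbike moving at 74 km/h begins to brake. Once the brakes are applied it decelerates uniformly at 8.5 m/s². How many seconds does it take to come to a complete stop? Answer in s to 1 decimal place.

Braking time ≈ 2.4 s

74 km/h ÷ 3.6 = 20.5556 m/s.
Braking time = v/a = 20.5556 / 8.500 = 2.418 s.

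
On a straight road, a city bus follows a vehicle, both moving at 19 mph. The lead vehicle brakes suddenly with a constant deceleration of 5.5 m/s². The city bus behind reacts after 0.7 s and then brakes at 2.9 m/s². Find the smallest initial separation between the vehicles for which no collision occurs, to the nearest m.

19 mph × 0.44704 = 8.4938 m/s.
Leader travels v²/(2a_L) = 72.145 / 11.000 = 6.559 m before stopping.
Follower covers v·t_r = 8.4938 × 0.7 = 5.946 m while reacting, then v²/(2a_F) = 72.145 / 5.800 = 12.439 m while braking, for a total of 5.946 + 12.439 = 18.385 m.
Since a_F ≤ a_L and the follower starts braking later, the follower is never slower than the leader, so the closest approach is when both have stopped.
Minimum gap = 18.385 − 6.559 = 11.826 m.

Minimum gap ≈ 12 m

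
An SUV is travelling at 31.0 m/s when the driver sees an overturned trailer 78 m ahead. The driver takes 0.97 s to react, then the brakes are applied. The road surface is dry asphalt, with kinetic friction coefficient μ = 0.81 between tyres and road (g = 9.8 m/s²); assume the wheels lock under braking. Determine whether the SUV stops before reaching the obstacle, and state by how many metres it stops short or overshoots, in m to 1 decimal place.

a = μg = 0.81 × 9.8 = 7.938 m/s².
Reaction distance = 31.0000 × 0.97 = 30.070 m.
Braking distance = v²/(2a) = 961.000 / 15.876 = 60.532 m.
Total stopping distance = 30.070 + 60.532 = 90.602 m, vs 78 m available — it cannot stop in time and overshoots by 90.602 − 78 = 12.602 m.

No — it overshoots by 12.6 m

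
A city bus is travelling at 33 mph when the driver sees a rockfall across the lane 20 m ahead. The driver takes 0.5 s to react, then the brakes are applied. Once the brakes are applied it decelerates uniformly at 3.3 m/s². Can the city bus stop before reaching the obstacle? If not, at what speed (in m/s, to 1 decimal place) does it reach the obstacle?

33 mph × 0.44704 = 14.7523 m/s.
Reaction distance = 14.7523 × 0.5 = 7.376 m.
Braking distance needed to stop: v²/(2a) = 217.630 / 6.600 = 32.974 m, so total needed = 7.376 + 32.974 = 40.350 m > 20 m — it cannot stop.
Distance remaining when braking begins: 20 − 7.376 = 12.624 m.
v² = v₀² − 2a·d = 217.630 − 2 × 3.300 × 12.624 = 134.312 m²/s².
v = √134.312 = 11.589 m/s.

No — it strikes the obstacle at 11.6 m/s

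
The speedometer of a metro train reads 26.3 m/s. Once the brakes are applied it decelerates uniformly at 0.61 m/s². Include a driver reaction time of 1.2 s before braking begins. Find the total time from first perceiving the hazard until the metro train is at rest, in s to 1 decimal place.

Braking time = v/a = 26.3000 / 0.610 = 43.115 s.
Total = 1.2 + 43.115 = 44.315 s.

Total time ≈ 44.3 s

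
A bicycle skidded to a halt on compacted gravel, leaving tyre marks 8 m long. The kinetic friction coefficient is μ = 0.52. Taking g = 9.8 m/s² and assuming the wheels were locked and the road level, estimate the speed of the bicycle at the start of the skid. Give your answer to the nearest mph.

Deceleration a = μg = 0.52 × 9.8 = 5.096 m/s².
v = √(2a·d) = √(2 × 5.096 × 8) = √81.536 = 9.0297 m/s.
= 9.0297 ÷ 0.44704 = 20.199 mph.

Initial speed ≈ 20 mph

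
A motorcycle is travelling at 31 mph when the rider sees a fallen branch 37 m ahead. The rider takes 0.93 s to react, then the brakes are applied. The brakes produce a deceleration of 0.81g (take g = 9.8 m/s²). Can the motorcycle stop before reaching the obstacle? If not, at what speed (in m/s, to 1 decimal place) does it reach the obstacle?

31 mph × 0.44704 = 13.8582 m/s.
a = 0.81 × 9.8 = 7.938 m/s².
Reaction distance = 13.8582 × 0.93 = 12.888 m.
Braking distance = v²/(2a) = 192.050 / 15.876 = 12.097 m.
Total stopping distance = 12.888 + 12.097 = 24.985 m, vs 37 m available — it stops with 37 − 24.985 = 12.015 m to spare.

Yes — it stops about 12.0 m short of the obstacle, so it never reaches it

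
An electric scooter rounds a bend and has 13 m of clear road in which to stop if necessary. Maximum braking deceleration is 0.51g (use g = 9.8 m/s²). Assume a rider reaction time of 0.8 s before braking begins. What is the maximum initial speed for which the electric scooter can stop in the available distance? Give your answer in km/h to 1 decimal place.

Maximum speed ≈ 29.1 km/h

a = 0.51 × 9.8 = 4.998 m/s².
Stopping distance: v·t_r + v²/(2a) = 13 with t_r = 0.8 s and a = 4.998 m/s².
So v² + 7.997 v − 129.95 = 0.
Positive root: v = −a·t_r + √((a·t_r)² + 2a·d) = −3.998 + √(15.984 + 129.95) = 8.0823 m/s.
8.0823 m/s × 3.6 = 29.096 km/h.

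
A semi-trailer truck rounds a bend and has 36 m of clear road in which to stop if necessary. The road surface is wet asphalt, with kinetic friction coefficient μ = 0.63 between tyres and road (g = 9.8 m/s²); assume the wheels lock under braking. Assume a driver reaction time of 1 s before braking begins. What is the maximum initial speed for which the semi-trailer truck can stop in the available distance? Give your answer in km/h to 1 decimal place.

Maximum speed ≈ 56.9 km/h

a = μg = 0.63 × 9.8 = 6.174 m/s².
Stopping distance: v·t_r + v²/(2a) = 36 with t_r = 1 s and a = 6.174 m/s².
So v² + 12.348 v − 444.53 = 0.
Positive root: v = −a·t_r + √((a·t_r)² + 2a·d) = −6.174 + √(38.118 + 444.53) = 15.7953 m/s.
15.7953 m/s × 3.6 = 56.863 km/h.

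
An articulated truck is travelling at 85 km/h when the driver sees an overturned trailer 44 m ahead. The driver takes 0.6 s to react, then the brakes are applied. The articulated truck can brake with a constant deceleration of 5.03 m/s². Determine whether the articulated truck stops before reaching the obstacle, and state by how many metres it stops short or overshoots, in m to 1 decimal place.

85 km/h ÷ 3.6 = 23.6111 m/s.
Reaction distance = 23.6111 × 0.6 = 14.167 m.
Braking distance = v²/(2a) = 557.484 / 10.060 = 55.416 m.
Total stopping distance = 14.167 + 55.416 = 69.583 m, vs 44 m available — it cannot stop in time and overshoots by 69.583 − 44 = 25.583 m.

No — it overshoots by 25.6 m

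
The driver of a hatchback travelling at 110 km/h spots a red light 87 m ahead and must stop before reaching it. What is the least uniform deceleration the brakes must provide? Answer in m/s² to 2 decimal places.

110 km/h ÷ 3.6 = 30.5556 m/s.
v² = 2a·d ⇒ a = v²/(2d) = 30.5556² / (2 × 87.000) = 933.645 / 174.000 = 5.3658 m/s².

Required deceleration ≈ 5.37 m/s²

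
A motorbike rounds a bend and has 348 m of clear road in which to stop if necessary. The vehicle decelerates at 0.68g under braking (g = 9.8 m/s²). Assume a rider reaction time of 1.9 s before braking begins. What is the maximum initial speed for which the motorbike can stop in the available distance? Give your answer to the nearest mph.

a = 0.68 × 9.8 = 6.664 m/s².
Stopping distance: v·t_r + v²/(2a) = 348 with t_r = 1.9 s and a = 6.664 m/s².
So v² + 25.323 v − 4638.14 = 0.
Positive root: v = −a·t_r + √((a·t_r)² + 2a·d) = −12.662 + √(160.326 + 4638.14) = 56.6090 m/s.
56.6090 m/s ÷ 0.44704 = 126.631 mph.

Maximum speed ≈ 127 mph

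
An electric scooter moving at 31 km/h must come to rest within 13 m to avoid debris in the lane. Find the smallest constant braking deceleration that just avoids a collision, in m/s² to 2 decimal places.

31 km/h ÷ 3.6 = 8.6111 m/s.
v² = 2a·d ⇒ a = v²/(2d) = 8.6111² / (2 × 13.000) = 74.151 / 26.000 = 2.8520 m/s².

Required deceleration ≈ 2.85 m/s²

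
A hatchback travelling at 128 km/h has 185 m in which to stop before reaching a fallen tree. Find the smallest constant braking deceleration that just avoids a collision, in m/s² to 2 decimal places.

Required deceleration ≈ 3.42 m/s²

128 km/h ÷ 3.6 = 35.5556 m/s.
v² = 2a·d ⇒ a = v²/(2d) = 35.5556² / (2 × 185.000) = 1264.201 / 370.000 = 3.4168 m/s².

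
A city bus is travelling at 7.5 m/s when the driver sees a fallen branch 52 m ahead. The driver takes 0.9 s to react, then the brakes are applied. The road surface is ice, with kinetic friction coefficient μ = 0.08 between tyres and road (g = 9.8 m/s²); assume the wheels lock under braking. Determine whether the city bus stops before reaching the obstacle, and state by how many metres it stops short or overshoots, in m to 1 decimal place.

a = μg = 0.08 × 9.8 = 0.784 m/s².
Reaction distance = 7.5000 × 0.9 = 6.750 m.
Braking distance = v²/(2a) = 56.250 / 1.568 = 35.874 m.
Total stopping distance = 6.750 + 35.874 = 42.624 m, vs 52 m available — it stops with 52 − 42.624 = 9.376 m to spare.

Yes — it stops 9.4 m short of the obstacle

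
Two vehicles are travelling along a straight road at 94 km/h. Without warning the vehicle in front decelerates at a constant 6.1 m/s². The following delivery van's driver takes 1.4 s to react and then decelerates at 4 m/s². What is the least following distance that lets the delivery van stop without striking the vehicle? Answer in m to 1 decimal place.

94 km/h ÷ 3.6 = 26.1111 m/s.
Leader travels v²/(2a_L) = 681.790 / 12.200 = 55.884 m before stopping.
Follower covers v·t_r = 26.1111 × 1.4 = 36.556 m while reacting, then v²/(2a_F) = 681.790 / 8.000 = 85.224 m while braking, for a total of 36.556 + 85.224 = 121.780 m.
Since a_F ≤ a_L and the follower starts braking later, the follower is never slower than the leader, so the closest approach is when both have stopped.
Minimum gap = 121.780 − 55.884 = 65.896 m.

Minimum gap ≈ 65.9 m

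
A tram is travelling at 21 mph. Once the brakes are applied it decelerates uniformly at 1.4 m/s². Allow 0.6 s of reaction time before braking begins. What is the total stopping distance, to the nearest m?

Total stopping distance ≈ 37 m

21 mph × 0.44704 = 9.3878 m/s.
Reaction distance = v·t_r = 9.3878 × 0.6 = 5.633 m.
Braking distance = v²/(2a) = 9.3878² / (2 × 1.400) = 88.131 / 2.800 = 31.475 m.
Total = 5.633 + 31.475 = 37.108 m.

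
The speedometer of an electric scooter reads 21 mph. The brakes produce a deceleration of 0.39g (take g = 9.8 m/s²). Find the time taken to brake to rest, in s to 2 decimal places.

21 mph × 0.44704 = 9.3878 m/s.
a = 0.39 × 9.8 = 3.822 m/s².
Braking time = v/a = 9.3878 / 3.822 = 2.456 s.

Braking time ≈ 2.46 s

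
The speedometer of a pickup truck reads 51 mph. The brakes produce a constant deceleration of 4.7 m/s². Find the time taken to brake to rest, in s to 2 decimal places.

Braking time ≈ 4.85 s

51 mph × 0.44704 = 22.7990 m/s.
Braking time = v/a = 22.7990 / 4.700 = 4.851 s.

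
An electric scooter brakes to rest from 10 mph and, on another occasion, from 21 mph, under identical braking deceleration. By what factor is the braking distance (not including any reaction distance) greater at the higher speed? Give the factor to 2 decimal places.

Braking distance d = v²/(2a), so with a fixed, d ∝ v².
Factor = (21/10)² = 2.1000² = 4.4100.

Factor ≈ 4.41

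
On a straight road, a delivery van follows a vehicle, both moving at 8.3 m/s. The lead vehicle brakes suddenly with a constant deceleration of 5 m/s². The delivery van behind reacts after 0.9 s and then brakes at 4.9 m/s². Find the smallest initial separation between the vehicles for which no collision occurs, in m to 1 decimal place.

Minimum gap ≈ 7.6 m

Leader travels v²/(2a_L) = 68.890 / 10.000 = 6.889 m before stopping.
Follower covers v·t_r = 8.3000 × 0.9 = 7.470 m while reacting, then v²/(2a_F) = 68.890 / 9.800 = 7.030 m while braking, for a total of 7.470 + 7.030 = 14.500 m.
Since a_F ≤ a_L and the follower starts braking later, the follower is never slower than the leader, so the closest approach is when both have stopped.
Minimum gap = 14.500 − 6.889 = 7.611 m.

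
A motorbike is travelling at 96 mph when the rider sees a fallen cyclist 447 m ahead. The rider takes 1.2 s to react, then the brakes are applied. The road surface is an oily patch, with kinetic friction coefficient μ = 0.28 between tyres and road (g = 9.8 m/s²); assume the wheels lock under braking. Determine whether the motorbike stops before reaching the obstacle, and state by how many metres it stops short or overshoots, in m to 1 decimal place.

96 mph × 0.44704 = 42.9158 m/s.
a = μg = 0.28 × 9.8 = 2.744 m/s².
Reaction distance = 42.9158 × 1.2 = 51.499 m.
Braking distance = v²/(2a) = 1841.766 / 5.488 = 335.599 m.
Total stopping distance = 51.499 + 335.599 = 387.098 m, vs 447 m available — it stops with 447 − 387.098 = 59.902 m to spare.

Yes — it stops 59.9 m short of the obstacle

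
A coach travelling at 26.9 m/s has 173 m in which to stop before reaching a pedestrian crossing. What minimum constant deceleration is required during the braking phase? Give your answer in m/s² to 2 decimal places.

Required deceleration ≈ 2.09 m/s²

v² = 2a·d ⇒ a = v²/(2d) = 26.9000² / (2 × 173.000) = 723.610 / 346.000 = 2.0914 m/s².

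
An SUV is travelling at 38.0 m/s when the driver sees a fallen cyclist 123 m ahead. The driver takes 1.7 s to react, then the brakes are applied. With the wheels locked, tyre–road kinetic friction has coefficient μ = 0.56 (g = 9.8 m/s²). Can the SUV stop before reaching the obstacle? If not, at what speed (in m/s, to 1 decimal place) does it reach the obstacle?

No — it strikes the obstacle at 28.3 m/s

a = μg = 0.56 × 9.8 = 5.488 m/s².
Reaction distance = 38.0000 × 1.7 = 64.600 m.
Braking distance needed to stop: v²/(2a) = 1444.000 / 10.976 = 131.560 m, so total needed = 64.600 + 131.560 = 196.160 m > 123 m — it cannot stop.
Distance remaining when braking begins: 123 − 64.600 = 58.400 m.
v² = v₀² − 2a·d = 1444.000 − 2 × 5.488 × 58.400 = 803.002 m²/s².
v = √803.002 = 28.337 m/s.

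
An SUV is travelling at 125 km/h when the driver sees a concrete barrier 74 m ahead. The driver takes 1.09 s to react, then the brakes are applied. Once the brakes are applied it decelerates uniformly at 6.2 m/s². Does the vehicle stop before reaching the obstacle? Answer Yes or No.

No

125 km/h ÷ 3.6 = 34.7222 m/s.
Reaction distance = 34.7222 × 1.09 = 37.847 m.
Braking distance = v²/(2a) = 1205.631 / 12.400 = 97.228 m.
Total stopping distance = 37.847 + 97.228 = 135.075 m, vs 74 m available — it cannot stop in time and overshoots by 135.075 − 74 = 61.075 m.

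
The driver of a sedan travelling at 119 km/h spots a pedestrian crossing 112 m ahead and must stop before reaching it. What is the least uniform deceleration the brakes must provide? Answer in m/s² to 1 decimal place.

119 km/h ÷ 3.6 = 33.0556 m/s.
v² = 2a·d ⇒ a = v²/(2d) = 33.0556² / (2 × 112.000) = 1092.673 / 224.000 = 4.8780 m/s².

Required deceleration ≈ 4.9 m/s²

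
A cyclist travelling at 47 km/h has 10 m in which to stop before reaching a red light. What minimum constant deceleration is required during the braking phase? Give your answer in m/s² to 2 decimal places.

Required deceleration ≈ 8.52 m/s²

47 km/h ÷ 3.6 = 13.0556 m/s.
v² = 2a·d ⇒ a = v²/(2d) = 13.0556² / (2 × 10.000) = 170.449 / 20.000 = 8.5225 m/s².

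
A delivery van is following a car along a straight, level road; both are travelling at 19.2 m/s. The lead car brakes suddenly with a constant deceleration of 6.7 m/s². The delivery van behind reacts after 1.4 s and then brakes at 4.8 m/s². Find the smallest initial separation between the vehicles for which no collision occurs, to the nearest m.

Leader travels v²/(2a_L) = 368.640 / 13.400 = 27.510 m before stopping.
Follower covers v·t_r = 19.2000 × 1.4 = 26.880 m while reacting, then v²/(2a_F) = 368.640 / 9.600 = 38.400 m while braking, for a total of 26.880 + 38.400 = 65.280 m.
Since a_F ≤ a_L and the follower starts braking later, the follower is never slower than the leader, so the closest approach is when both have stopped.
Minimum gap = 65.280 − 27.510 = 37.770 m.

Minimum gap ≈ 38 m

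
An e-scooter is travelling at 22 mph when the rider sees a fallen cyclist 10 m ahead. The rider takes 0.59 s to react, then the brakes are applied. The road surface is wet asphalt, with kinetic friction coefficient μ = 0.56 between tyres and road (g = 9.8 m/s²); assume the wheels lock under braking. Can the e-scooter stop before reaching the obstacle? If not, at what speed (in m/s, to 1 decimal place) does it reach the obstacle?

No — it strikes the obstacle at 7.1 m/s

22 mph × 0.44704 = 9.8349 m/s.
a = μg = 0.56 × 9.8 = 5.488 m/s².
Reaction distance = 9.8349 × 0.59 = 5.803 m.
Braking distance needed to stop: v²/(2a) = 96.725 / 10.976 = 8.812 m, so total needed = 5.803 + 8.812 = 14.615 m > 10 m — it cannot stop.
Distance remaining when braking begins: 10 − 5.803 = 4.197 m.
v² = v₀² − 2a·d = 96.725 − 2 × 5.488 × 4.197 = 50.659 m²/s².
v = √50.659 = 7.118 m/s.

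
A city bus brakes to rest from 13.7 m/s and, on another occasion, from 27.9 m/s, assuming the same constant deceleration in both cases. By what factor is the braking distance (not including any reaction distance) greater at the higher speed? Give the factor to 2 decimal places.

Factor ≈ 4.15

Braking distance d = v²/(2a), so with a fixed, d ∝ v².
Factor = (27.9/13.7)² = 2.0365² = 4.1473.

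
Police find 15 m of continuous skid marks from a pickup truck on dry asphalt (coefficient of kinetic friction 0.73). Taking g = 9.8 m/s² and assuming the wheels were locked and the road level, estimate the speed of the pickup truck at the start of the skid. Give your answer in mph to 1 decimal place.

Initial speed ≈ 32.8 mph

Deceleration a = μg = 0.73 × 9.8 = 7.154 m/s².
v = √(2a·d) = √(2 × 7.154 × 15) = √214.620 = 14.6499 m/s.
= 14.6499 ÷ 0.44704 = 32.771 mph.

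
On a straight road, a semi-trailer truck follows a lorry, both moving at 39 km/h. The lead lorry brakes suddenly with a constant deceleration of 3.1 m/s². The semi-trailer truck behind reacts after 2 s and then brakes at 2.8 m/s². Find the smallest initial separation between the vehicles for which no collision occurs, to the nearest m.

Minimum gap ≈ 24 m

39 km/h ÷ 3.6 = 10.8333 m/s.
Leader travels v²/(2a_L) = 117.360 / 6.200 = 18.929 m before stopping.
Follower covers v·t_r = 10.8333 × 2 = 21.667 m while reacting, then v²/(2a_F) = 117.360 / 5.600 = 20.957 m while braking, for a total of 21.667 + 20.957 = 42.624 m.
Since a_F ≤ a_L and the follower starts braking later, the follower is never slower than the leader, so the closest approach is when both have stopped.
Minimum gap = 42.624 − 18.929 = 23.695 m.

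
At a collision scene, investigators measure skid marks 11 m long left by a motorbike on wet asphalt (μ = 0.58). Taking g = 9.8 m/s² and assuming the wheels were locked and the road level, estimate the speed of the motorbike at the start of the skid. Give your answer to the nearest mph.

Initial speed ≈ 25 mph

Deceleration a = μg = 0.58 × 9.8 = 5.684 m/s².
v = √(2a·d) = √(2 × 5.684 × 11) = √125.048 = 11.1825 m/s.
= 11.1825 ÷ 0.44704 = 25.015 mph.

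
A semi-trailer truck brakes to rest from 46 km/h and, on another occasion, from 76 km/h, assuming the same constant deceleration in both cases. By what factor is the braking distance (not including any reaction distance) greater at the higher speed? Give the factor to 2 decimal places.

Factor ≈ 2.73

Braking distance d = v²/(2a), so with a fixed, d ∝ v².
Factor = (76/46)² = 1.6522² = 2.7298.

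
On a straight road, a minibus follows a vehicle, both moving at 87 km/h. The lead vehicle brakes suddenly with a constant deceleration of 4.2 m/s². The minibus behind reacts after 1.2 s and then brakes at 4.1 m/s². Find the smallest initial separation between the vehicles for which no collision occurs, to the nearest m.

Minimum gap ≈ 31 m

87 km/h ÷ 3.6 = 24.1667 m/s.
Leader travels v²/(2a_L) = 584.029 / 8.400 = 69.527 m before stopping.
Follower covers v·t_r = 24.1667 × 1.2 = 29.000 m while reacting, then v²/(2a_F) = 584.029 / 8.200 = 71.223 m while braking, for a total of 29.000 + 71.223 = 100.223 m.
Since a_F ≤ a_L and the follower starts braking later, the follower is never slower than the leader, so the closest approach is when both have stopped.
Minimum gap = 100.223 − 69.527 = 30.696 m.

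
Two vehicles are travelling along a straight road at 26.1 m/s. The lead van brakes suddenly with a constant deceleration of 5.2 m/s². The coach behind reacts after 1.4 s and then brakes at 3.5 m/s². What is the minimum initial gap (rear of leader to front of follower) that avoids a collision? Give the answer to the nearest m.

Minimum gap ≈ 68 m

Leader travels v²/(2a_L) = 681.210 / 10.400 = 65.501 m before stopping.
Follower covers v·t_r = 26.1000 × 1.4 = 36.540 m while reacting, then v²/(2a_F) = 681.210 / 7.000 = 97.316 m while braking, for a total of 36.540 + 97.316 = 133.856 m.
Since a_F ≤ a_L and the follower starts braking later, the follower is never slower than the leader, so the closest approach is when both have stopped.
Minimum gap = 133.856 − 65.501 = 68.355 m.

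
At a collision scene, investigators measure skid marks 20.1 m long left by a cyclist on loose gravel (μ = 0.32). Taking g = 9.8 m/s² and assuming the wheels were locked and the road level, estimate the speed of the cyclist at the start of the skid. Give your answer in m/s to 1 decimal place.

Initial speed ≈ 11.2 m/s

Deceleration a = μg = 0.32 × 9.8 = 3.136 m/s².
v = √(2a·d) = √(2 × 3.136 × 20.1) = √126.067 = 11.2280 m/s.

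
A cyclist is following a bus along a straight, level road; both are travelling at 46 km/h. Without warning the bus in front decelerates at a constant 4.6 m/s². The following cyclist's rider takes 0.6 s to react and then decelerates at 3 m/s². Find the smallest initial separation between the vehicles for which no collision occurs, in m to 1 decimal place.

Minimum gap ≈ 17.1 m

46 km/h ÷ 3.6 = 12.7778 m/s.
Leader travels v²/(2a_L) = 163.272 / 9.200 = 17.747 m before stopping.
Follower covers v·t_r = 12.7778 × 0.6 = 7.667 m while reacting, then v²/(2a_F) = 163.272 / 6.000 = 27.212 m while braking, for a total of 7.667 + 27.212 = 34.879 m.
Since a_F ≤ a_L and the follower starts braking later, the follower is never slower than the leader, so the closest approach is when both have stopped.
Minimum gap = 34.879 − 17.747 = 17.132 m.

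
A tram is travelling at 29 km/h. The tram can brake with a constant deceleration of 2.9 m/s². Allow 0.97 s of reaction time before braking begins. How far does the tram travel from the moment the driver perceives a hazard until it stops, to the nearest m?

Total stopping distance ≈ 19 m

29 km/h ÷ 3.6 = 8.0556 m/s.
Reaction distance = v·t_r = 8.0556 × 0.97 = 7.814 m.
Braking distance = v²/(2a) = 8.0556² / (2 × 2.900) = 64.893 / 5.800 = 11.188 m.
Total = 7.814 + 11.188 = 19.002 m.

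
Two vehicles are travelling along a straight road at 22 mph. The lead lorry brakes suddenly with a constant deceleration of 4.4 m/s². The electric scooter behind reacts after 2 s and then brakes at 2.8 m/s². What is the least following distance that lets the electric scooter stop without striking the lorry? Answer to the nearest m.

22 mph × 0.44704 = 9.8349 m/s.
Leader travels v²/(2a_L) = 96.725 / 8.800 = 10.991 m before stopping.
Follower covers v·t_r = 9.8349 × 2 = 19.670 m while reacting, then v²/(2a_F) = 96.725 / 5.600 = 17.272 m while braking, for a total of 19.670 + 17.272 = 36.942 m.
Since a_F ≤ a_L and the follower starts braking later, the follower is never slower than the leader, so the closest approach is when both have stopped.
Minimum gap = 36.942 − 10.991 = 25.951 m.

Minimum gap ≈ 26 m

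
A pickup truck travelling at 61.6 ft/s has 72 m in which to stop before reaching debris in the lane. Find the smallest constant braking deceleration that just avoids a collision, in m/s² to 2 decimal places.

61.6 ft/s × 0.3048 = 18.7757 m/s.
v² = 2a·d ⇒ a = v²/(2d) = 18.7757² / (2 × 72.000) = 352.527 / 144.000 = 2.4481 m/s².

Required deceleration ≈ 2.45 m/s²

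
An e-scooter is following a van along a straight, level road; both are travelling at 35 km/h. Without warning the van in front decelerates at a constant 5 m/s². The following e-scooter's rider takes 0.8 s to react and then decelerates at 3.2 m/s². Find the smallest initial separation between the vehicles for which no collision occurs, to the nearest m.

35 km/h ÷ 3.6 = 9.7222 m/s.
Leader travels v²/(2a_L) = 94.521 / 10.000 = 9.452 m before stopping.
Follower covers v·t_r = 9.7222 × 0.8 = 7.778 m while reacting, then v²/(2a_F) = 94.521 / 6.400 = 14.769 m while braking, for a total of 7.778 + 14.769 = 22.547 m.
Since a_F ≤ a_L and the follower starts braking later, the follower is never slower than the leader, so the closest approach is when both have stopped.
Minimum gap = 22.547 − 9.452 = 13.095 m.

Minimum gap ≈ 13 m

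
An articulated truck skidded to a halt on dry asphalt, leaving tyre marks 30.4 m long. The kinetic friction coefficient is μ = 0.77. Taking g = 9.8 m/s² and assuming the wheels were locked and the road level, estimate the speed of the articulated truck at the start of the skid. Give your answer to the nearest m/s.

Deceleration a = μg = 0.77 × 9.8 = 7.546 m/s².
v = √(2a·d) = √(2 × 7.546 × 30.4) = √458.797 = 21.4195 m/s.

Initial speed ≈ 21 m/s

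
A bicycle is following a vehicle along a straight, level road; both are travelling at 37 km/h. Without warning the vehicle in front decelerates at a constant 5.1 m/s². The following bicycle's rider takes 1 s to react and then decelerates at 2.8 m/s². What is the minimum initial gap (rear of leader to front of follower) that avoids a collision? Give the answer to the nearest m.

Minimum gap ≈ 19 m

37 km/h ÷ 3.6 = 10.2778 m/s.
Leader travels v²/(2a_L) = 105.633 / 10.200 = 10.356 m before stopping.
Follower covers v·t_r = 10.2778 × 1 = 10.278 m while reacting, then v²/(2a_F) = 105.633 / 5.600 = 18.863 m while braking, for a total of 10.278 + 18.863 = 29.141 m.
Since a_F ≤ a_L and the follower starts braking later, the follower is never slower than the leader, so the closest approach is when both have stopped.
Minimum gap = 29.141 − 10.356 = 18.785 m.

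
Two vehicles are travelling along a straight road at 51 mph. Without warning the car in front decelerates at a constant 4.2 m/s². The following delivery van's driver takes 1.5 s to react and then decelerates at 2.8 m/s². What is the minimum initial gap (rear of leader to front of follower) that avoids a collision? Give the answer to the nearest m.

Minimum gap ≈ 65 m

51 mph × 0.44704 = 22.7990 m/s.
Leader travels v²/(2a_L) = 519.794 / 8.400 = 61.880 m before stopping.
Follower covers v·t_r = 22.7990 × 1.5 = 34.198 m while reacting, then v²/(2a_F) = 519.794 / 5.600 = 92.820 m while braking, for a total of 34.198 + 92.820 = 127.018 m.
Since a_F ≤ a_L and the follower starts braking later, the follower is never slower than the leader, so the closest approach is when both have stopped.
Minimum gap = 127.018 − 61.880 = 65.138 m.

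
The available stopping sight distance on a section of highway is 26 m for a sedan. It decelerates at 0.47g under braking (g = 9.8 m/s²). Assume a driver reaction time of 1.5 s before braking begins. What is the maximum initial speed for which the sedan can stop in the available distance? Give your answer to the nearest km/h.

a = 0.47 × 9.8 = 4.606 m/s².
Stopping distance: v·t_r + v²/(2a) = 26 with t_r = 1.5 s and a = 4.606 m/s².
So v² + 13.818 v − 239.51 = 0.
Positive root: v = −a·t_r + √((a·t_r)² + 2a·d) = −6.909 + √(47.734 + 239.51) = 10.0393 m/s.
10.0393 m/s × 3.6 = 36.141 km/h.

Maximum speed ≈ 36 km/h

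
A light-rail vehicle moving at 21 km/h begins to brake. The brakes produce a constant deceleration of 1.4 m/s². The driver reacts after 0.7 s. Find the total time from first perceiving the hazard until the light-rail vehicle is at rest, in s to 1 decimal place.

21 km/h ÷ 3.6 = 5.8333 m/s.
Braking time = v/a = 5.8333 / 1.400 = 4.167 s.
Total = 0.7 + 4.167 = 4.867 s.

Total time ≈ 4.9 s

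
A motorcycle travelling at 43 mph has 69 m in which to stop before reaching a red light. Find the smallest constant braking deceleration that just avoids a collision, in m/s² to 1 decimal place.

43 mph × 0.44704 = 19.2227 m/s.
v² = 2a·d ⇒ a = v²/(2d) = 19.2227² / (2 × 69.000) = 369.512 / 138.000 = 2.6776 m/s².

Required deceleration ≈ 2.7 m/s²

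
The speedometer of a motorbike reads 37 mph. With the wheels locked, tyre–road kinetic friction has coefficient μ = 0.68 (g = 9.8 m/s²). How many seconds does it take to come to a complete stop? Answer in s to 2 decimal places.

37 mph × 0.44704 = 16.5405 m/s.
a = μg = 0.68 × 9.8 = 6.664 m/s².
Braking time = v/a = 16.5405 / 6.664 = 2.482 s.

Braking time ≈ 2.48 s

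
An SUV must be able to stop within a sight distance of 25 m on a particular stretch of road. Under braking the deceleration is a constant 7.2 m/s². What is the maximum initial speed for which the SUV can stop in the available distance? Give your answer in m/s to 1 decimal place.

v²/(2a) = d ⇒ v = √(2 × 7.200 × 25) = √360.00 = 18.9737 m/s.

Maximum speed ≈ 19.0 m/s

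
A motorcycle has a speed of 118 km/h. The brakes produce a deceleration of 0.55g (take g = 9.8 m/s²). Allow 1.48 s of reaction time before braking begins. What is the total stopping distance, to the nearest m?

118 km/h ÷ 3.6 = 32.7778 m/s.
a = 0.55 × 9.8 = 5.390 m/s².
Reaction distance = v·t_r = 32.7778 × 1.48 = 48.511 m.
Braking distance = v²/(2a) = 32.7778² / (2 × 5.390) = 1074.384 / 10.780 = 99.665 m.
Total = 48.511 + 99.665 = 148.176 m.

Total stopping distance ≈ 148 m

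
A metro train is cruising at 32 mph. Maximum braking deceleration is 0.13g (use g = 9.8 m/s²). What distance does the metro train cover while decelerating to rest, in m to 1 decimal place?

Braking distance ≈ 80.3 m

32 mph × 0.44704 = 14.3053 m/s.
a = 0.13 × 9.8 = 1.274 m/s².
Braking distance = v²/(2a) = 14.3053² / (2 × 1.274) = 204.642 / 2.548 = 80.315 m.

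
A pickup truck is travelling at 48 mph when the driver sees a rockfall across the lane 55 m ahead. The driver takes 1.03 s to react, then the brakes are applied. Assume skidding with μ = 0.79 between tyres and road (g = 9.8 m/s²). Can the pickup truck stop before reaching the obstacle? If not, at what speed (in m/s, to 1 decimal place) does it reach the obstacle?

Yes — it stops about 3.2 m short of the obstacle, so it never reaches it

48 mph × 0.44704 = 21.4579 m/s.
a = μg = 0.79 × 9.8 = 7.742 m/s².
Reaction distance = 21.4579 × 1.03 = 22.102 m.
Braking distance = v²/(2a) = 460.441 / 15.484 = 29.737 m.
Total stopping distance = 22.102 + 29.737 = 51.839 m, vs 55 m available — it stops with 55 − 51.839 = 3.161 m to spare.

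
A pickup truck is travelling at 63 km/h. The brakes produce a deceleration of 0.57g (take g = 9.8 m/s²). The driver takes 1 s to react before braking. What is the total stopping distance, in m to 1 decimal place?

63 km/h ÷ 3.6 = 17.5000 m/s.
a = 0.57 × 9.8 = 5.586 m/s².
Reaction distance = v·t_r = 17.5000 × 1 = 17.500 m.
Braking distance = v²/(2a) = 17.5000² / (2 × 5.586) = 306.250 / 11.172 = 27.412 m.
Total = 17.500 + 27.412 = 44.912 m.

Total stopping distance ≈ 44.9 m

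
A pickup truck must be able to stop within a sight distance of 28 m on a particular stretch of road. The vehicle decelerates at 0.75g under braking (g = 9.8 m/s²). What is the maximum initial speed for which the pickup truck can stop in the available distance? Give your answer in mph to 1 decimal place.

Maximum speed ≈ 45.4 mph

a = 0.75 × 9.8 = 7.350 m/s².
v²/(2a) = d ⇒ v = √(2 × 7.350 × 28) = √411.60 = 20.2879 m/s.
20.2879 m/s ÷ 0.44704 = 45.383 mph.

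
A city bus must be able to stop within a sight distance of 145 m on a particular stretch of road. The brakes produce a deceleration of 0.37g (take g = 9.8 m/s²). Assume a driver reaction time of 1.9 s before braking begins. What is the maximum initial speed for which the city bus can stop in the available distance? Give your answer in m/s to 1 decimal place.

Maximum speed ≈ 26.3 m/s

a = 0.37 × 9.8 = 3.626 m/s².
Stopping distance: v·t_r + v²/(2a) = 145 with t_r = 1.9 s and a = 3.626 m/s².
So v² + 13.779 v − 1051.54 = 0.
Positive root: v = −a·t_r + √((a·t_r)² + 2a·d) = −6.889 + √(47.458 + 1051.54) = 26.2621 m/s.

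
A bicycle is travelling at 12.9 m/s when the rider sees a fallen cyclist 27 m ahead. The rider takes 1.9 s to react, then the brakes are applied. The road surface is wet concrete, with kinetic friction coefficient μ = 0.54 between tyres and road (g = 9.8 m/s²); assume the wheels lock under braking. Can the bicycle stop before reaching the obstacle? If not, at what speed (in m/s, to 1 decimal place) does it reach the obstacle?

No — it strikes the obstacle at 11.8 m/s

a = μg = 0.54 × 9.8 = 5.292 m/s².
Reaction distance = 12.9000 × 1.9 = 24.510 m.
Braking distance needed to stop: v²/(2a) = 166.410 / 10.584 = 15.723 m, so total needed = 24.510 + 15.723 = 40.233 m > 27 m — it cannot stop.
Distance remaining when braking begins: 27 − 24.510 = 2.490 m.
v² = v₀² − 2a·d = 166.410 − 2 × 5.292 × 2.490 = 140.056 m²/s².
v = √140.056 = 11.835 m/s.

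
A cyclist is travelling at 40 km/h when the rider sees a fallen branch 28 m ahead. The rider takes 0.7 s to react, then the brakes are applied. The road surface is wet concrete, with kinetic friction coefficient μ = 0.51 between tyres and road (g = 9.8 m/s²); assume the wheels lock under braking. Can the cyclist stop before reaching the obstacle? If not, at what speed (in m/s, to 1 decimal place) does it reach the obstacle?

40 km/h ÷ 3.6 = 11.1111 m/s.
a = μg = 0.51 × 9.8 = 4.998 m/s².
Reaction distance = 11.1111 × 0.7 = 7.778 m.
Braking distance = v²/(2a) = 123.457 / 9.996 = 12.351 m.
Total stopping distance = 7.778 + 12.351 = 20.129 m, vs 28 m available — it stops with 28 − 20.129 = 7.871 m to spare.

Yes — it stops about 7.9 m short of the obstacle, so it never reaches it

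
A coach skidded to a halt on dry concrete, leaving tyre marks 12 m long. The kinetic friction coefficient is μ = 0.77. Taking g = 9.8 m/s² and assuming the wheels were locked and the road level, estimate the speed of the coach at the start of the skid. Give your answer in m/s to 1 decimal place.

Deceleration a = μg = 0.77 × 9.8 = 7.546 m/s².
v = √(2a·d) = √(2 × 7.546 × 12) = √181.104 = 13.4575 m/s.

Initial speed ≈ 13.5 m/s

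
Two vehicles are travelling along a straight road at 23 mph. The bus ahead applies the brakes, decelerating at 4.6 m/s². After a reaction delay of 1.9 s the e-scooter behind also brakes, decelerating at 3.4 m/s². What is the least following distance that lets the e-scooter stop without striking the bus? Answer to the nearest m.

Minimum gap ≈ 24 m

23 mph × 0.44704 = 10.2819 m/s.
Leader travels v²/(2a_L) = 105.717 / 9.200 = 11.491 m before stopping.
Follower covers v·t_r = 10.2819 × 1.9 = 19.536 m while reacting, then v²/(2a_F) = 105.717 / 6.800 = 15.547 m while braking, for a total of 19.536 + 15.547 = 35.083 m.
Since a_F ≤ a_L and the follower starts braking later, the follower is never slower than the leader, so the closest approach is when both have stopped.
Minimum gap = 35.083 − 11.491 = 23.592 m.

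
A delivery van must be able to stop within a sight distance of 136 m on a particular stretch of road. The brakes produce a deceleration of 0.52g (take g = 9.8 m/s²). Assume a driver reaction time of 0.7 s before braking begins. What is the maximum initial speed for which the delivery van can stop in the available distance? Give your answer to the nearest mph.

Maximum speed ≈ 76 mph

a = 0.52 × 9.8 = 5.096 m/s².
Stopping distance: v·t_r + v²/(2a) = 136 with t_r = 0.7 s and a = 5.096 m/s².
So v² + 7.134 v − 1386.11 = 0.
Positive root: v = −a·t_r + √((a·t_r)² + 2a·d) = −3.567 + √(12.723 + 1386.11) = 33.8340 m/s.
33.8340 m/s ÷ 0.44704 = 75.685 mph.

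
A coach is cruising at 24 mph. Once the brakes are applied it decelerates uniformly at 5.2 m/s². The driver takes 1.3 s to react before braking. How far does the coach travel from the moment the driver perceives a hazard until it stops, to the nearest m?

24 mph × 0.44704 = 10.7290 m/s.
Reaction distance = v·t_r = 10.7290 × 1.3 = 13.948 m.
Braking distance = v²/(2a) = 10.7290² / (2 × 5.200) = 115.111 / 10.400 = 11.068 m.
Total = 13.948 + 11.068 = 25.016 m.

Total stopping distance ≈ 25 m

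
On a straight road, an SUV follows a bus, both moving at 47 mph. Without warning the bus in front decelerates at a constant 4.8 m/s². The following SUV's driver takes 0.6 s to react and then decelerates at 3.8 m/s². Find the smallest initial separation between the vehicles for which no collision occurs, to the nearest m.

47 mph × 0.44704 = 21.0109 m/s.
Leader travels v²/(2a_L) = 441.458 / 9.600 = 45.985 m before stopping.
Follower covers v·t_r = 21.0109 × 0.6 = 12.607 m while reacting, then v²/(2a_F) = 441.458 / 7.600 = 58.087 m while braking, for a total of 12.607 + 58.087 = 70.694 m.
Since a_F ≤ a_L and the follower starts braking later, the follower is never slower than the leader, so the closest approach is when both have stopped.
Minimum gap = 70.694 − 45.985 = 24.709 m.

Minimum gap ≈ 25 m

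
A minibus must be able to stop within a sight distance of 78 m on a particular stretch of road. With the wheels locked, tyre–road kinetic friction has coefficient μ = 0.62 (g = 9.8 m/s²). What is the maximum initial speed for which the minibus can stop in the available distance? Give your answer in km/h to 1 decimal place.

a = μg = 0.62 × 9.8 = 6.076 m/s².
v²/(2a) = d ⇒ v = √(2 × 6.076 × 78) = √947.86 = 30.7873 m/s.
30.7873 m/s × 3.6 = 110.834 km/h.

Maximum speed ≈ 110.8 km/h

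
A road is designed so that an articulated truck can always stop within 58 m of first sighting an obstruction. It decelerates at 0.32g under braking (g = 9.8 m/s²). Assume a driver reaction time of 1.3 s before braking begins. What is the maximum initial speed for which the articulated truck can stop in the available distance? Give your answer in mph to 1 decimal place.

a = 0.32 × 9.8 = 3.136 m/s².
Stopping distance: v·t_r + v²/(2a) = 58 with t_r = 1.3 s and a = 3.136 m/s².
So v² + 8.154 v − 363.78 = 0.
Positive root: v = −a·t_r + √((a·t_r)² + 2a·d) = −4.077 + √(16.622 + 363.78) = 15.4269 m/s.
15.4269 m/s ÷ 0.44704 = 34.509 mph.

Maximum speed ≈ 34.5 mph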